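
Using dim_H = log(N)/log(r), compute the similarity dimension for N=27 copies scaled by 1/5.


For a self-similar set with N copies scaled by 1/r:
dim_H = log(N)/log(r) = log(27)/log(5)
= 3.295837/1.609438
= 2.047819


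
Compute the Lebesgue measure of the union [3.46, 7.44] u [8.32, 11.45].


For pairwise disjoint intervals, m(union) = sum of lengths.
= (7.44 - 3.46) + (11.45 - 8.32)
= 3.98 + 3.13
= 7.11


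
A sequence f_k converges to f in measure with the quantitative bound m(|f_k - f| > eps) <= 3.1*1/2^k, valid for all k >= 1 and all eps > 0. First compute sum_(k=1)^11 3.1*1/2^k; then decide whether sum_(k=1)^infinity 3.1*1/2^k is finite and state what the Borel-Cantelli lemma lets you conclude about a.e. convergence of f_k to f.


Step 1: List the terms 3.1*1/2^k for k = 1 to 11:
  k=1: 1.55
  k=2: 0.775
  k=3: 0.3875
  k=4: 0.19375
  k=5: 0.096875
  k=6: 0.048438
  k=7: 0.024219
  k=8: 0.012109
  k=9: 0.006055
  k=10: 0.003027
  k=11: 0.001514
Step 2: Partial sum = 1.55 + 0.775 + 0.3875 + 0.19375 + 0.096875 + 0.048438 + 0.024219 + 0.012109 + 0.006055 + 0.003027 + 0.001514
     = 3.098486
Step 3: The full series sum_(k>=1) 3.1*1/2^k converges (geometric series with ratio 1/2 < 1; a constant multiple of a convergent series converges).
Step 4: Fix eps > 0. Since sum_k m(|f_k - f| > eps) < infinity, the Borel-Cantelli lemma gives
        m(limsup_k {|f_k - f| > eps}) = 0, i.e. for a.e. x, |f_k(x) - f(x)| <= eps for all large k.
        Applying this with eps = 1/j for j = 1, 2, ... and intersecting the countably many full-measure sets,
        for a.e. x we get limsup_k |f_k(x) - f(x)| <= 1/j for every j, hence f_k -> f almost everywhere.
Conclusion: series converges; Borel-Cantelli yields f_k -> f a.e.


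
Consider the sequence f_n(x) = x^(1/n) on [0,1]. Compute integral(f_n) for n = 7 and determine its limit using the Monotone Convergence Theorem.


At n = 7: f_7(x) = x^(1/7).
Step 1: integral(x^(1/7), 0, 1) = [x^(1/7+1) / (1/7+1)] from 0 to 1
     = 1 / (1/7 + 1) = 1 / ((7+1)/7) = 7/(7+1)
     = 7/8 = 0.875
Step 2: As n -> infinity, f_n(x) = x^(1/n) -> 1 for x in (0,1], and f_n is increasing in n.
By MCT, lim_n integral(f_n) = integral(lim_n f_n) = integral(1, 0, 1) = 1.
Step 3: Verify convergence: 7/8 = 0.875 -> 1


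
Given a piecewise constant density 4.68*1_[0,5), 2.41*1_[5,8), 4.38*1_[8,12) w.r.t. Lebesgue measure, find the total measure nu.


Integrate each piece of the Radon-Nikodym derivative:
Step 1: integral_0^5 4.68 dx = 4.68*(5-0) = 4.68*5 = 23.4
Step 2: integral_5^8 2.41 dx = 2.41*(8-5) = 2.41*3 = 7.23
Step 3: integral_8^12 4.38 dx = 4.38*(12-8) = 4.38*4 = 17.52
Total: 23.4 + 7.23 + 17.52 = 48.15


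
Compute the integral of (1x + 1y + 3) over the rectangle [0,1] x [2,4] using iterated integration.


By Fubini, integrate in x first, then y.
Step 1: Fix y, integrate over x in [0,1]:
  integral(1x + 1y + 3, x=0..1)
  = 1*(1^2 - 0^2)/2 + (1y + 3)*(1 - 0)
  = 0.5 + (1y + 3)*1
  = 0.5 + 1y + 3
  = 3.5 + 1y
Step 2: Integrate over y in [2,4]:
  integral(3.5 + 1y, y=2..4)
  = 3.5*2 + 1*(4^2 - 2^2)/2
  = 7 + 6
  = 13


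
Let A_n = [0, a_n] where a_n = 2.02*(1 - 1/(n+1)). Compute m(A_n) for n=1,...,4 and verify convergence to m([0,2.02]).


By continuity of measure from below: if A_n increases to A, then m(A_n) -> m(A).
Here A = [0, 2.02], so m(A) = 2.02
Step 1: a_1 = 2.02*(1 - 1/2) = 1.01, m(A_1) = 1.01
Step 2: a_2 = 2.02*(1 - 1/3) = 1.3467, m(A_2) = 1.3467
Step 3: a_3 = 2.02*(1 - 1/4) = 1.515, m(A_3) = 1.515
Step 4: a_4 = 2.02*(1 - 1/5) = 1.616, m(A_4) = 1.616
Limit: m(A_n) -> m([0,2.02]) = 2.02


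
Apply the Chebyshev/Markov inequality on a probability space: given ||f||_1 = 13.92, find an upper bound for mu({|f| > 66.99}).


Chebyshev/Markov inequality: mu(|f| > eps) <= (||f||_p / eps)^p
Step 1: ||f||_1 / eps = 13.92 / 66.99 = 0.207792
Step 2: Raise to power p = 1:
  (0.207792)^1 = 0.207792
Step 3: Therefore mu(|f| > 66.99) <= 0.207792


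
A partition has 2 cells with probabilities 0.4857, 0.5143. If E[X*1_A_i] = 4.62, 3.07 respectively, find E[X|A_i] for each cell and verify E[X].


For each cell A_i: E[X|A_i] = E[X*1_A_i] / P(A_i)
Step 1: E[X|A_1] = 4.62 / 0.4857 = 9.512044
Step 2: E[X|A_2] = 3.07 / 0.5143 = 5.969279
Verification: E[X] = sum E[X*1_A_i] = 4.62 + 3.07 = 7.69


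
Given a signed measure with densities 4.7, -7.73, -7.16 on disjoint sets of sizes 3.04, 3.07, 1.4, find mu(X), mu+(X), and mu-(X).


Step 1: Compute signed measure on each set:
  Set 1: 4.7 * 3.04 = 14.288
  Set 2: -7.73 * 3.07 = -23.7311
  Set 3: -7.16 * 1.4 = -10.024
Step 2: Total signed measure = (14.288) + (-23.7311) + (-10.024)
     = -19.4671
Step 3: Positive part mu+(X) = sum of positive contributions = 14.288
Step 4: Negative part mu-(X) = |sum of negative contributions| = 33.7551


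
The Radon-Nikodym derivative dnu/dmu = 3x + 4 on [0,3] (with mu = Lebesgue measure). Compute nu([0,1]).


nu(A) = integral_A (dnu/dmu) dmu = integral_0^1 (3x + 4) dx
Step 1: Antiderivative F(x) = (3/2)x^2 + 4x
Step 2: F(1) = (3/2)*1^2 + 4*1 = 1.5 + 4 = 5.5
Step 3: F(0) = (3/2)*0^2 + 4*0 = 0.0 + 0 = 0.0
Step 4: nu([0,1]) = F(1) - F(0) = 5.5 - 0.0 = 5.5


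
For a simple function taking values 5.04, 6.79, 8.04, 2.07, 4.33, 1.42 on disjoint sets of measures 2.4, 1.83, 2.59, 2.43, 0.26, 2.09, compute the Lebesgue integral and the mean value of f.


Step 1: Integral = sum(value_i * measure_i)
= 5.04*2.4 + 6.79*1.83 + 8.04*2.59 + 2.07*2.43 + 4.33*0.26 + 1.42*2.09
= 12.096 + 12.4257 + 20.8236 + 5.0301 + 1.1258 + 2.9678
= 54.469
Step 2: Total measure of domain = 2.4 + 1.83 + 2.59 + 2.43 + 0.26 + 2.09 = 11.6
Step 3: Average value = 54.469 / 11.6 = 4.695603


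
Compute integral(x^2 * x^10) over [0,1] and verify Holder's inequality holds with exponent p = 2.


Step 1: Exact integral of f*g = integral(x^12, 0, 1) = 1/13
     = 0.076923
Step 2: Holder bound with p=2, q=2:
  ||f||_p = (integral x^4 dx)^(1/2) = (1/5)^(1/2) = 0.447214
  ||g||_q = (integral x^20 dx)^(1/2) = (1/21)^(1/2) = 0.218218
Step 3: Holder bound = ||f||_p * ||g||_q = 0.447214 * 0.218218 = 0.09759
Verification: 0.076923 <= 0.09759 (Holder holds)


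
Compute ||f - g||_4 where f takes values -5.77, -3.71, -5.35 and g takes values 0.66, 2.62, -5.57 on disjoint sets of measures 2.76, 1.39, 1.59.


Step 1: Compute differences f_i - g_i:
  -5.77 - 0.66 = -6.43
  -3.71 - 2.62 = -6.33
  -5.35 - -5.57 = 0.22
Step 2: Compute |diff|^4 * measure for each set:
  |-6.43|^4 * 2.76 = 1709.400756 * 2.76 = 4717.946087
  |-6.33|^4 * 1.39 = 1605.516747 * 1.39 = 2231.668279
  |0.22|^4 * 1.59 = 0.002343 * 1.59 = 0.003725
Step 3: Sum = 6949.61809
Step 4: ||f-g||_4 = (6949.61809)^(1/4) = 9.130409


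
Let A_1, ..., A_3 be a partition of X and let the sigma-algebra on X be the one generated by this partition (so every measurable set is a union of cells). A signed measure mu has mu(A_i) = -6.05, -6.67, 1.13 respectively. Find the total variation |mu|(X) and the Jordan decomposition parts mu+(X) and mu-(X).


Step 1: Every measurable set is a union of atoms (the cells / points), so a Hahn decomposition is
  obtained by grouping atoms by sign: P = union of atoms with mu > 0, N = union of the remaining atoms.
  Atoms in P (indices): 3;  atoms in N (indices): 1, 2
  Positive values: 1.13
  Negative values: -6.05, -6.67
Step 2: mu+(X) = mu(P) = sum of positive atom values = 1.13
Step 3: mu-(X) = -mu(N) = sum of |negative atom values| = 12.72
Step 4: |mu|(X) = mu+(X) + mu-(X) = 1.13 + 12.72 = 13.85


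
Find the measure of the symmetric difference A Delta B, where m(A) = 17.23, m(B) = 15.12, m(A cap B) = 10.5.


m(A Delta B) = m(A) + m(B) - 2*m(A n B)
= 17.23 + 15.12 - 2*10.5
= 17.23 + 15.12 - 21
= 11.35


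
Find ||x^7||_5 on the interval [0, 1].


Step 1: ||f||_5 = (integral_0^1 |x^7|^5 dx)^(1/5)
     = (integral_0^1 x^35 dx)^(1/5)
Step 2: integral_0^1 x^35 dx = [x^36/(36)] from 0 to 1 = 1^36/36
     = 1/36 = 0.027778
Step 3: ||f||_5 = (0.027778)^(1/5) = 0.488359


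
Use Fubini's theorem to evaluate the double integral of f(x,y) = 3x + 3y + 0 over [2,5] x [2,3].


By Fubini, integrate in x first, then y.
Step 1: Fix y, integrate over x in [2,5]:
  integral(3x + 3y + 0, x=2..5)
  = 3*(5^2 - 2^2)/2 + (3y + 0)*(5 - 2)
  = 31.5 + (3y + 0)*3
  = 31.5 + 9y + 0
  = 31.5 + 9y
Step 2: Integrate over y in [2,3]:
  integral(31.5 + 9y, y=2..3)
  = 31.5*1 + 9*(3^2 - 2^2)/2
  = 31.5 + 22.5
  = 54


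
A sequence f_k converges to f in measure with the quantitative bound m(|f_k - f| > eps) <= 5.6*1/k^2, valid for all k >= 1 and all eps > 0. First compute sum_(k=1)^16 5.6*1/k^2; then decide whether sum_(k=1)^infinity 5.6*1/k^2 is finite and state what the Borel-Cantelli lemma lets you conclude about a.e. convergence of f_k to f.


Step 1: List the terms 5.6*1/k^2 for k = 1 to 16:
  k=1: 5.6
  k=2: 1.4
  k=3: 0.622222
  k=4: 0.35
  k=5: 0.224
  k=6: 0.155556
  k=7: 0.114286
  k=8: 0.0875
  k=9: 0.069136
  k=10: 0.056
  k=11: 0.046281
  k=12: 0.038889
  k=13: 0.033136
  k=14: 0.028571
  k=15: 0.024889
  k=16: 0.021875
Step 2: Partial sum = 5.6 + 1.4 + 0.622222 + 0.35 + 0.224 + 0.155556 + 0.114286 + 0.0875 + 0.069136 + 0.056 + 0.046281 + 0.038889 + 0.033136 + 0.028571 + 0.024889 + 0.021875
     = 8.872341
Step 3: The full series sum_(k>=1) 5.6*1/k^2 converges (p-series with p = 2 > 1; a constant multiple of a convergent series converges).
Step 4: Fix eps > 0. Since sum_k m(|f_k - f| > eps) < infinity, the Borel-Cantelli lemma gives
        m(limsup_k {|f_k - f| > eps}) = 0, i.e. for a.e. x, |f_k(x) - f(x)| <= eps for all large k.
        Applying this with eps = 1/j for j = 1, 2, ... and intersecting the countably many full-measure sets,
        for a.e. x we get limsup_k |f_k(x) - f(x)| <= 1/j for every j, hence f_k -> f almost everywhere.
Conclusion: series converges; Borel-Cantelli yields f_k -> f a.e.


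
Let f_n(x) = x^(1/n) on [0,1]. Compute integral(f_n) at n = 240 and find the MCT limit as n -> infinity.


At n = 240: f_240(x) = x^(1/240).
Step 1: integral(x^(1/240), 0, 1) = [x^(1/240+1) / (1/240+1)] from 0 to 1
     = 1 / (1/240 + 1) = 1 / ((240+1)/240) = 240/(240+1)
     = 240/241 = 0.995851
Step 2: As n -> infinity, f_n(x) = x^(1/n) -> 1 for x in (0,1], and f_n is increasing in n.
By MCT, lim_n integral(f_n) = integral(lim_n f_n) = integral(1, 0, 1) = 1.
Step 3: Verify convergence: 240/241 = 0.995851 -> 1


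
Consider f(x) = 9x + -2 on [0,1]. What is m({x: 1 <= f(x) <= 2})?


f^(-1)([1, 2]) = {x : 1 <= 9x + -2 <= 2}
Solving: (1 - -2)/9 <= x <= (2 - -2)/9
= [0.333333, 0.444444]
Intersecting with [0,1]: [0.333333, 0.444444]
Measure = 0.444444 - 0.333333 = 0.111111


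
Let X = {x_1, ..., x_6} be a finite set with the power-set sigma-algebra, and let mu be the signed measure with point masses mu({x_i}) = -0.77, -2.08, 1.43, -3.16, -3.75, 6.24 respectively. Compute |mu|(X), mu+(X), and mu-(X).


Step 1: Every measurable set is a union of atoms (the cells / points), so a Hahn decomposition is
  obtained by grouping atoms by sign: P = union of atoms with mu > 0, N = union of the remaining atoms.
  Atoms in P (indices): 3, 6;  atoms in N (indices): 1, 2, 4, 5
  Positive values: 1.43, 6.24
  Negative values: -0.77, -2.08, -3.16, -3.75
Step 2: mu+(X) = mu(P) = sum of positive atom values = 7.67
Step 3: mu-(X) = -mu(N) = sum of |negative atom values| = 9.76
Step 4: |mu|(X) = mu+(X) + mu-(X) = 7.67 + 9.76 = 17.43


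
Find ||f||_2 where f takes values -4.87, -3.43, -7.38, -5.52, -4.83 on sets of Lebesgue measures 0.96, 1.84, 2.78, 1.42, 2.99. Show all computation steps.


Step 1: Compute |f_i|^2 for each value:
  |-4.87|^2 = 23.7169
  |-3.43|^2 = 11.7649
  |-7.38|^2 = 54.4644
  |-5.52|^2 = 30.4704
  |-4.83|^2 = 23.3289
Step 2: Multiply by measures and sum:
  23.7169 * 0.96 = 22.768224
  11.7649 * 1.84 = 21.647416
  54.4644 * 2.78 = 151.411032
  30.4704 * 1.42 = 43.267968
  23.3289 * 2.99 = 69.753411
Sum = 22.768224 + 21.647416 + 151.411032 + 43.267968 + 69.753411 = 308.848051
Step 3: Take the p-th root:
||f||_2 = (308.848051)^(1/2) = 17.574073


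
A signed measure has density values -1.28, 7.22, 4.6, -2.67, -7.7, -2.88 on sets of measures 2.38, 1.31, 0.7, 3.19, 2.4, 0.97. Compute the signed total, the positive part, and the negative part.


Step 1: Compute signed measure on each set:
  Set 1: -1.28 * 2.38 = -3.0464
  Set 2: 7.22 * 1.31 = 9.4582
  Set 3: 4.6 * 0.7 = 3.22
  Set 4: -2.67 * 3.19 = -8.5173
  Set 5: -7.7 * 2.4 = -18.48
  Set 6: -2.88 * 0.97 = -2.7936
Step 2: Total signed measure = (-3.0464) + (9.4582) + (3.22) + (-8.5173) + (-18.48) + (-2.7936)
     = -20.1591
Step 3: Positive part mu+(X) = sum of positive contributions = 12.6782
Step 4: Negative part mu-(X) = |sum of negative contributions| = 32.8373


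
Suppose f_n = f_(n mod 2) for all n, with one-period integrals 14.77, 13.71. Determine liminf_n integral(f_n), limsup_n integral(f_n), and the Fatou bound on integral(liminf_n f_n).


The sequence (integral(f_n)) is periodic with period 2, repeating the values 14.77, 13.71 indefinitely.
Step 1: For a periodic sequence, every tail (a_m, a_(m+1), ...) contains all 2 period values infinitely often.
Step 2: Hence inf of every tail = min of the period values = min(14.77, 13.71) = 13.71.
        liminf_n integral(f_n) = sup over m of (inf of tail from m) = 13.71.
Step 3: Similarly sup of every tail = max of the period values = 14.77.
        limsup_n integral(f_n) = 14.77.
Step 4: Fatou's lemma: integral(liminf_n f_n) <= liminf_n integral(f_n) = 13.71.
        So the integral of the pointwise liminf is at most 13.71.


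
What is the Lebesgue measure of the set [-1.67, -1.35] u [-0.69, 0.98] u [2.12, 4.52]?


For pairwise disjoint intervals, m(union) = sum of lengths.
= (-1.35 - -1.67) + (0.98 - -0.69) + (4.52 - 2.12)
= 0.32 + 1.67 + 2.4
= 4.39


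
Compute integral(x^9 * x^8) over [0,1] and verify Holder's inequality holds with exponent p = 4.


Step 1: Exact integral of f*g = integral(x^17, 0, 1) = 1/18
     = 0.055556
Step 2: Holder bound with p=4, q=1.333333:
  ||f||_p = (integral x^36 dx)^(1/4) = (1/37)^(1/4) = 0.405461
  ||g||_q = (integral x^10.666667 dx)^(1/1.333333) = (1/11.666667)^(1/1.333333) = 0.158413
Step 3: Holder bound = ||f||_p * ||g||_q = 0.405461 * 0.158413 = 0.06423
Verification: 0.055556 <= 0.06423 (Holder holds)


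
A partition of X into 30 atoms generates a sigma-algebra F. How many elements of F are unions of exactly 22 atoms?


Each element of F is a union of some subset of the 30 atoms.
Elements that are unions of exactly 22 atoms correspond to 22-element subsets of the 30 atoms.
Count = C(30, 22) = 30! / (22! * 8!) = 5852925.


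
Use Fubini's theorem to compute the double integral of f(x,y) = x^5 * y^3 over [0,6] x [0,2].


By Fubini's theorem, the double integral factors as a product of single integrals:
Step 1: integral_0^6 x^5 dx = [x^6/6] from 0 to 6
     = 6^6/6 = 7776
Step 2: integral_0^2 y^3 dy = [y^4/4] from 0 to 2
     = 2^4/4 = 4
Step 3: Double integral = 7776 * 4 = 31104


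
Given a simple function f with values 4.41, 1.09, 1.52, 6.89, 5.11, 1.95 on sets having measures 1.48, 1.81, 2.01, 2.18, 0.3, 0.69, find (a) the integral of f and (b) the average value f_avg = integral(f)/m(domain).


Step 1: Integral = sum(value_i * measure_i)
= 4.41*1.48 + 1.09*1.81 + 1.52*2.01 + 6.89*2.18 + 5.11*0.3 + 1.95*0.69
= 6.5268 + 1.9729 + 3.0552 + 15.0202 + 1.533 + 1.3455
= 29.4536
Step 2: Total measure of domain = 1.48 + 1.81 + 2.01 + 2.18 + 0.3 + 0.69 = 8.47
Step 3: Average value = 29.4536 / 8.47 = 3.477403


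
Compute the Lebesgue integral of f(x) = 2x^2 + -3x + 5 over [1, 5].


The Lebesgue integral of a Riemann-integrable function agrees with the Riemann integral.
Antiderivative F(x) = (2/3)x^3 + (-3/2)x^2 + 5x
F(5) = (2/3)*5^3 + (-3/2)*5^2 + 5*5
     = (2/3)*125 + (-3/2)*25 + 5*5
     = 83.333333 + -37.5 + 25
     = 70.833333
F(1) = 4.166667
Integral = F(5) - F(1) = 70.833333 - 4.166667 = 66.666667


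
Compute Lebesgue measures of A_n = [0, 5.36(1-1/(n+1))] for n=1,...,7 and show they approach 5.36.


By continuity of measure from below: if A_n increases to A, then m(A_n) -> m(A).
Here A = [0, 5.36], so m(A) = 5.36
Step 1: a_1 = 5.36*(1 - 1/2) = 2.68, m(A_1) = 2.68
Step 2: a_2 = 5.36*(1 - 1/3) = 3.5733, m(A_2) = 3.5733
Step 3: a_3 = 5.36*(1 - 1/4) = 4.02, m(A_3) = 4.02
Step 4: a_4 = 5.36*(1 - 1/5) = 4.288, m(A_4) = 4.288
Step 5: a_5 = 5.36*(1 - 1/6) = 4.4667, m(A_5) = 4.4667
Step 6: a_6 = 5.36*(1 - 1/7) = 4.5943, m(A_6) = 4.5943
Step 7: a_7 = 5.36*(1 - 1/8) = 4.69, m(A_7) = 4.69
Limit: m(A_n) -> m([0,5.36]) = 5.36


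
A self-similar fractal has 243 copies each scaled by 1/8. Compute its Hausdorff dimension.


For a self-similar set with N copies scaled by 1/r:
dim_H = log(N)/log(r) = log(243)/log(8)
= 5.493061/2.079442
= 2.641604


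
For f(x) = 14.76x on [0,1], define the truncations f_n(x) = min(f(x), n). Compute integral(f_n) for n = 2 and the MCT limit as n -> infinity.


f(x) = 14.76x on [0,1]; f_n(x) = min(14.76x, n). At n = 2:
Step 1: f(x) reaches 2 at x = 2/14.76 = 0.135501
Step 2: integral(f_2) = integral(14.76x, 0, 0.135501) + integral(2, 0.135501, 1)
       = 14.76*0.135501^2/2 + 2*(1 - 0.135501)
       = 0.135501 + 1.728997
       = 1.864499
Step 3: As n -> infinity, f_n increases to f, so by MCT integral(f_n) -> integral(f) = 14.76/2 = 7.38.
Convergence: integral(f_2) = 1.864499 -> 7.38 as n -> infinity


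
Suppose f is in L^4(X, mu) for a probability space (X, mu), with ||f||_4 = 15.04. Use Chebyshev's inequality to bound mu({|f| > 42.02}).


Chebyshev/Markov inequality: mu(|f| > eps) <= (||f||_p / eps)^p
Step 1: ||f||_4 / eps = 15.04 / 42.02 = 0.357925
Step 2: Raise to power p = 4:
  (0.357925)^4 = 0.016412
Step 3: Therefore mu(|f| > 42.02) <= 0.016412


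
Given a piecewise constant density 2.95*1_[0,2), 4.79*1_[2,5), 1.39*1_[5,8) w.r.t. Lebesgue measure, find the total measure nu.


Integrate each piece of the Radon-Nikodym derivative:
Step 1: integral_0^2 2.95 dx = 2.95*(2-0) = 2.95*2 = 5.9
Step 2: integral_2^5 4.79 dx = 4.79*(5-2) = 4.79*3 = 14.37
Step 3: integral_5^8 1.39 dx = 1.39*(8-5) = 1.39*3 = 4.17
Total: 5.9 + 14.37 + 4.17 = 24.44


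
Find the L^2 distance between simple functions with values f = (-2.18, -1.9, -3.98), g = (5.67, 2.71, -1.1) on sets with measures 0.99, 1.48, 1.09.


Step 1: Compute differences f_i - g_i:
  -2.18 - 5.67 = -7.85
  -1.9 - 2.71 = -4.61
  -3.98 - -1.1 = -2.88
Step 2: Compute |diff|^2 * measure for each set:
  |-7.85|^2 * 0.99 = 61.6225 * 0.99 = 61.006275
  |-4.61|^2 * 1.48 = 21.2521 * 1.48 = 31.453108
  |-2.88|^2 * 1.09 = 8.2944 * 1.09 = 9.040896
Step 3: Sum = 101.500279
Step 4: ||f-g||_2 = (101.500279)^(1/2) = 10.074735


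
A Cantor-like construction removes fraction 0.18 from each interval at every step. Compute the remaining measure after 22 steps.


Step 1: At each step, fraction remaining = 1 - 0.18 = 0.82
Step 2: After 22 steps, measure = (0.82)^22
Result = 0.012703


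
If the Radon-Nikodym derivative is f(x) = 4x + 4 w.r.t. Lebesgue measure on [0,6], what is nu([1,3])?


nu(A) = integral_A (dnu/dmu) dmu = integral_1^3 (4x + 4) dx
Step 1: Antiderivative F(x) = (4/2)x^2 + 4x
Step 2: F(3) = (4/2)*3^2 + 4*3 = 18 + 12 = 30
Step 3: F(1) = (4/2)*1^2 + 4*1 = 2 + 4 = 6
Step 4: nu([1,3]) = F(3) - F(1) = 30 - 6 = 24


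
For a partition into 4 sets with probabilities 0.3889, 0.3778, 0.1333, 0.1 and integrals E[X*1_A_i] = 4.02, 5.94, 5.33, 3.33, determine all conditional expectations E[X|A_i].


For each cell A_i: E[X|A_i] = E[X*1_A_i] / P(A_i)
Step 1: E[X|A_1] = 4.02 / 0.3889 = 10.336848
Step 2: E[X|A_2] = 5.94 / 0.3778 = 15.722605
Step 3: E[X|A_3] = 5.33 / 0.1333 = 39.984996
Step 4: E[X|A_4] = 3.33 / 0.1 = 33.3
Verification: E[X] = sum E[X*1_A_i] = 4.02 + 5.94 + 5.33 + 3.33 = 18.62


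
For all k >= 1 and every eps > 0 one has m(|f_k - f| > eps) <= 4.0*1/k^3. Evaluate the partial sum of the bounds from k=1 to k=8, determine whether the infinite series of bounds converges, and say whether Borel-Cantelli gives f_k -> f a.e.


Step 1: List the terms 4.0*1/k^3 for k = 1 to 8:
  k=1: 4
  k=2: 0.5
  k=3: 0.148148
  k=4: 0.0625
  k=5: 0.032
  k=6: 0.018519
  k=7: 0.011662
  k=8: 0.007812
Step 2: Partial sum = 4 + 0.5 + 0.148148 + 0.0625 + 0.032 + 0.018519 + 0.011662 + 0.007812
     = 4.780641
Step 3: The full series sum_(k>=1) 4.0*1/k^3 converges (p-series with p = 3 > 1; a constant multiple of a convergent series converges).
Step 4: Fix eps > 0. Since sum_k m(|f_k - f| > eps) < infinity, the Borel-Cantelli lemma gives
        m(limsup_k {|f_k - f| > eps}) = 0, i.e. for a.e. x, |f_k(x) - f(x)| <= eps for all large k.
        Applying this with eps = 1/j for j = 1, 2, ... and intersecting the countably many full-measure sets,
        for a.e. x we get limsup_k |f_k(x) - f(x)| <= 1/j for every j, hence f_k -> f almost everywhere.
Conclusion: series converges; Borel-Cantelli yields f_k -> f a.e.


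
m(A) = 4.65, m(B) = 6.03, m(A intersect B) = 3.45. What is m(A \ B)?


m(A \ B) = m(A) - m(A n B)
= 4.65 - 3.45
= 1.2


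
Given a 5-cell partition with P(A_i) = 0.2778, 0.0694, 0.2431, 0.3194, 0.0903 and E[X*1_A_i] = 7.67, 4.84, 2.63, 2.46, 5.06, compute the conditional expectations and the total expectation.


For each cell A_i: E[X|A_i] = E[X*1_A_i] / P(A_i)
Step 1: E[X|A_1] = 7.67 / 0.2778 = 27.609791
Step 2: E[X|A_2] = 4.84 / 0.0694 = 69.740634
Step 3: E[X|A_3] = 2.63 / 0.2431 = 10.818593
Step 4: E[X|A_4] = 2.46 / 0.3194 = 7.701941
Step 5: E[X|A_5] = 5.06 / 0.0903 = 56.035437
Verification: E[X] = sum E[X*1_A_i] = 7.67 + 4.84 + 2.63 + 2.46 + 5.06 = 22.66


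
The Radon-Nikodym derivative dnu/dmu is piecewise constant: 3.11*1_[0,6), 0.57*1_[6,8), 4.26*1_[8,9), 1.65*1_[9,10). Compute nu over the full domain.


Integrate each piece of the Radon-Nikodym derivative:
Step 1: integral_0^6 3.11 dx = 3.11*(6-0) = 3.11*6 = 18.66
Step 2: integral_6^8 0.57 dx = 0.57*(8-6) = 0.57*2 = 1.14
Step 3: integral_8^9 4.26 dx = 4.26*(9-8) = 4.26*1 = 4.26
Step 4: integral_9^10 1.65 dx = 1.65*(10-9) = 1.65*1 = 1.65
Total: 18.66 + 1.14 + 4.26 + 1.65 = 25.71


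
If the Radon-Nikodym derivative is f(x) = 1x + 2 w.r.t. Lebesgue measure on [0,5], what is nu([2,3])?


nu(A) = integral_A (dnu/dmu) dmu = integral_2^3 (1x + 2) dx
Step 1: Antiderivative F(x) = (1/2)x^2 + 2x
Step 2: F(3) = (1/2)*3^2 + 2*3 = 4.5 + 6 = 10.5
Step 3: F(2) = (1/2)*2^2 + 2*2 = 2 + 4 = 6
Step 4: nu([2,3]) = F(3) - F(2) = 10.5 - 6 = 4.5


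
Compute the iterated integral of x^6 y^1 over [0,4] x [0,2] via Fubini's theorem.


By Fubini's theorem, the double integral factors as a product of single integrals:
Step 1: integral_0^4 x^6 dx = [x^7/7] from 0 to 4
     = 4^7/7 = 2340.571429
Step 2: integral_0^2 y^1 dy = [y^2/2] from 0 to 2
     = 2^2/2 = 2
Step 3: Double integral = 2340.571429 * 2 = 4681.142857


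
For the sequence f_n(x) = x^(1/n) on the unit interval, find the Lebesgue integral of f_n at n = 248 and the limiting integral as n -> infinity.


At n = 248: f_248(x) = x^(1/248).
Step 1: integral(x^(1/248), 0, 1) = [x^(1/248+1) / (1/248+1)] from 0 to 1
     = 1 / (1/248 + 1) = 1 / ((248+1)/248) = 248/(248+1)
     = 248/249 = 0.995984
Step 2: As n -> infinity, f_n(x) = x^(1/n) -> 1 for x in (0,1], and f_n is increasing in n.
By MCT, lim_n integral(f_n) = integral(lim_n f_n) = integral(1, 0, 1) = 1.
Step 3: Verify convergence: 248/249 = 0.995984 -> 1


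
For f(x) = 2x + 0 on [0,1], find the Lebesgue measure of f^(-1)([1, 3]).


f^(-1)([1, 3]) = {x : 1 <= 2x + 0 <= 3}
Solving: (1 - 0)/2 <= x <= (3 - 0)/2
= [0.5, 1.5]
Intersecting with [0,1]: [0.5, 1]
Measure = 1 - 0.5 = 0.5


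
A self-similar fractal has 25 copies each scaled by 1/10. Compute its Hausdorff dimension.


For a self-similar set with N copies scaled by 1/r:
dim_H = log(N)/log(r) = log(25)/log(10)
= 3.218876/2.302585
= 1.39794


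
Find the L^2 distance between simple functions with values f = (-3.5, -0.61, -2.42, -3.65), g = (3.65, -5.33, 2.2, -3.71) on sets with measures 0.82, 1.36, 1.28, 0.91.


Step 1: Compute differences f_i - g_i:
  -3.5 - 3.65 = -7.15
  -0.61 - -5.33 = 4.72
  -2.42 - 2.2 = -4.62
  -3.65 - -3.71 = 0.06
Step 2: Compute |diff|^2 * measure for each set:
  |-7.15|^2 * 0.82 = 51.1225 * 0.82 = 41.92045
  |4.72|^2 * 1.36 = 22.2784 * 1.36 = 30.298624
  |-4.62|^2 * 1.28 = 21.3444 * 1.28 = 27.320832
  |0.06|^2 * 0.91 = 0.0036 * 0.91 = 0.003276
Step 3: Sum = 99.543182
Step 4: ||f-g||_2 = (99.543182)^(1/2) = 9.977133


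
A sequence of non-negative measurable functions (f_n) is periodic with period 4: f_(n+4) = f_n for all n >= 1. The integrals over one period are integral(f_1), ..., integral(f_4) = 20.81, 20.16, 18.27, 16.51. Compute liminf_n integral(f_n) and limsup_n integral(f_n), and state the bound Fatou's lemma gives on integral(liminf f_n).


The sequence (integral(f_n)) is periodic with period 4, repeating the values 20.81, 20.16, 18.27, 16.51 indefinitely.
Step 1: For a periodic sequence, every tail (a_m, a_(m+1), ...) contains all 4 period values infinitely often.
Step 2: Hence inf of every tail = min of the period values = min(20.81, 20.16, 18.27, 16.51) = 16.51.
        liminf_n integral(f_n) = sup over m of (inf of tail from m) = 16.51.
Step 3: Similarly sup of every tail = max of the period values = 20.81.
        limsup_n integral(f_n) = 20.81.
Step 4: Fatou's lemma: integral(liminf_n f_n) <= liminf_n integral(f_n) = 16.51.
        So the integral of the pointwise liminf is at most 16.51.


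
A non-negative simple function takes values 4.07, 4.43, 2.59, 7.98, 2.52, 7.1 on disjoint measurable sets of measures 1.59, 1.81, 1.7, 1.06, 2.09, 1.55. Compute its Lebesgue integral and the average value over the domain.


Step 1: Integral = sum(value_i * measure_i)
= 4.07*1.59 + 4.43*1.81 + 2.59*1.7 + 7.98*1.06 + 2.52*2.09 + 7.1*1.55
= 6.4713 + 8.0183 + 4.403 + 8.4588 + 5.2668 + 11.005
= 43.6232
Step 2: Total measure of domain = 1.59 + 1.81 + 1.7 + 1.06 + 2.09 + 1.55 = 9.8
Step 3: Average value = 43.6232 / 9.8 = 4.451347


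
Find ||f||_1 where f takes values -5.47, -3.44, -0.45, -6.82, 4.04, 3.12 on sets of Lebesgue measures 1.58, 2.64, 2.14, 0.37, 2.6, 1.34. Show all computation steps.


Step 1: Compute |f_i|^1 for each value:
  |-5.47|^1 = 5.47
  |-3.44|^1 = 3.44
  |-0.45|^1 = 0.45
  |-6.82|^1 = 6.82
  |4.04|^1 = 4.04
  |3.12|^1 = 3.12
Step 2: Multiply by measures and sum:
  5.47 * 1.58 = 8.6426
  3.44 * 2.64 = 9.0816
  0.45 * 2.14 = 0.963
  6.82 * 0.37 = 2.5234
  4.04 * 2.6 = 10.504
  3.12 * 1.34 = 4.1808
Sum = 8.6426 + 9.0816 + 0.963 + 2.5234 + 10.504 + 4.1808 = 35.8954
Step 3: Take the p-th root:
||f||_1 = (35.8954)^(1/1) = 35.8954


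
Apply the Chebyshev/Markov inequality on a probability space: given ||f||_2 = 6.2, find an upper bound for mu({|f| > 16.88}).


Chebyshev/Markov inequality: mu(|f| > eps) <= (||f||_p / eps)^p
Step 1: ||f||_2 / eps = 6.2 / 16.88 = 0.367299
Step 2: Raise to power p = 2:
  (0.367299)^2 = 0.134908
Step 3: Therefore mu(|f| > 16.88) <= 0.134908


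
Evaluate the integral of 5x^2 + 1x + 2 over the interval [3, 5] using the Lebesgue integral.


The Lebesgue integral of a Riemann-integrable function agrees with the Riemann integral.
Antiderivative F(x) = (5/3)x^3 + (1/2)x^2 + 2x
F(5) = (5/3)*5^3 + (1/2)*5^2 + 2*5
     = (5/3)*125 + (1/2)*25 + 2*5
     = 208.333333 + 12.5 + 10
     = 230.833333
F(3) = 55.5
Integral = F(5) - F(3) = 230.833333 - 55.5 = 175.333333


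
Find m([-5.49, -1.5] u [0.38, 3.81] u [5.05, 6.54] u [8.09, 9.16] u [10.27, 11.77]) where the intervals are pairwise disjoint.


For pairwise disjoint intervals, m(union) = sum of lengths.
= (-1.5 - -5.49) + (3.81 - 0.38) + (6.54 - 5.05) + (9.16 - 8.09) + (11.77 - 10.27)
= 3.99 + 3.43 + 1.49 + 1.07 + 1.5
= 11.48


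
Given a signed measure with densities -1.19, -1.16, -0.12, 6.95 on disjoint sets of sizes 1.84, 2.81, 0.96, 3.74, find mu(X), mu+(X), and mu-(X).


Step 1: Compute signed measure on each set:
  Set 1: -1.19 * 1.84 = -2.1896
  Set 2: -1.16 * 2.81 = -3.2596
  Set 3: -0.12 * 0.96 = -0.1152
  Set 4: 6.95 * 3.74 = 25.993
Step 2: Total signed measure = (-2.1896) + (-3.2596) + (-0.1152) + (25.993)
     = 20.4286
Step 3: Positive part mu+(X) = sum of positive contributions = 25.993
Step 4: Negative part mu-(X) = |sum of negative contributions| = 5.5644


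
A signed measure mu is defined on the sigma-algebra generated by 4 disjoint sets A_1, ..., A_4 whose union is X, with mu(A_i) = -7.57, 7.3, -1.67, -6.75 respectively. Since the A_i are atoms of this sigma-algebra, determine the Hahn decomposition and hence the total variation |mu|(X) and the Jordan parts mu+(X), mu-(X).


Step 1: Every measurable set is a union of atoms (the cells / points), so a Hahn decomposition is
  obtained by grouping atoms by sign: P = union of atoms with mu > 0, N = union of the remaining atoms.
  Atoms in P (indices): 2;  atoms in N (indices): 1, 3, 4
  Positive values: 7.3
  Negative values: -7.57, -1.67, -6.75
Step 2: mu+(X) = mu(P) = sum of positive atom values = 7.3
Step 3: mu-(X) = -mu(N) = sum of |negative atom values| = 15.99
Step 4: |mu|(X) = mu+(X) + mu-(X) = 7.3 + 15.99 = 23.29


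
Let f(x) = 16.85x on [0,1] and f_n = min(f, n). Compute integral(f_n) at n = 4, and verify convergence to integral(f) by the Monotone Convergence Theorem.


f(x) = 16.85x on [0,1]; f_n(x) = min(16.85x, n). At n = 4:
Step 1: f(x) reaches 4 at x = 4/16.85 = 0.237389
Step 2: integral(f_4) = integral(16.85x, 0, 0.237389) + integral(4, 0.237389, 1)
       = 16.85*0.237389^2/2 + 4*(1 - 0.237389)
       = 0.474777 + 3.050445
       = 3.525223
Step 3: As n -> infinity, f_n increases to f, so by MCT integral(f_n) -> integral(f) = 16.85/2 = 8.425.
Convergence: integral(f_4) = 3.525223 -> 8.425 as n -> infinity


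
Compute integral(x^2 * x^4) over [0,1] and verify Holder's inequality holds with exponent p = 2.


Step 1: Exact integral of f*g = integral(x^6, 0, 1) = 1/7
     = 0.142857
Step 2: Holder bound with p=2, q=2:
  ||f||_p = (integral x^4 dx)^(1/2) = (1/5)^(1/2) = 0.447214
  ||g||_q = (integral x^8 dx)^(1/2) = (1/9)^(1/2) = 0.333333
Step 3: Holder bound = ||f||_p * ||g||_q = 0.447214 * 0.333333 = 0.149071
Verification: 0.142857 <= 0.149071 (Holder holds)


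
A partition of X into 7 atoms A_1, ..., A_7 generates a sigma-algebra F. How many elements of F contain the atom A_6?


Each element of F is a union of some subset S of the 7 atoms.
The element contains A_6 iff A_6 is in S.
So we count subsets S of {A_1,...,A_7} with A_6 in S: choose freely among the other 6 atoms.
Count = 2^(7-1) = 2^6 = 64.


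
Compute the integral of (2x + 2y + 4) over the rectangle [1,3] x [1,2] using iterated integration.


By Fubini, integrate in x first, then y.
Step 1: Fix y, integrate over x in [1,3]:
  integral(2x + 2y + 4, x=1..3)
  = 2*(3^2 - 1^2)/2 + (2y + 4)*(3 - 1)
  = 8 + (2y + 4)*2
  = 8 + 4y + 8
  = 16 + 4y
Step 2: Integrate over y in [1,2]:
  integral(16 + 4y, y=1..2)
  = 16*1 + 4*(2^2 - 1^2)/2
  = 16 + 6
  = 22


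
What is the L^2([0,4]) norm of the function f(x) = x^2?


Step 1: ||f||_2 = (integral_0^4 |x^2|^2 dx)^(1/2)
     = (integral_0^4 x^4 dx)^(1/2)
Step 2: integral_0^4 x^4 dx = [x^5/(5)] from 0 to 4 = 4^5/5
     = 1024/5 = 204.8
Step 3: ||f||_2 = (204.8)^(1/2) = 14.310835


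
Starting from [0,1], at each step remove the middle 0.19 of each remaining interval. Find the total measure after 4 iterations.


Step 1: At each step, fraction remaining = 1 - 0.19 = 0.81
Step 2: After 4 steps, measure = (0.81)^4
Step 3: Computing the power step by step:
  After step 1: 0.81
  After step 2: 0.6561
  After step 3: 0.531441
  After step 4: 0.430467
Result = 0.430467


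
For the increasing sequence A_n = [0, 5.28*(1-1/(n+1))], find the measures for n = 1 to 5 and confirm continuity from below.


By continuity of measure from below: if A_n increases to A, then m(A_n) -> m(A).
Here A = [0, 5.28], so m(A) = 5.28
Step 1: a_1 = 5.28*(1 - 1/2) = 2.64, m(A_1) = 2.64
Step 2: a_2 = 5.28*(1 - 1/3) = 3.52, m(A_2) = 3.52
Step 3: a_3 = 5.28*(1 - 1/4) = 3.96, m(A_3) = 3.96
Step 4: a_4 = 5.28*(1 - 1/5) = 4.224, m(A_4) = 4.224
Step 5: a_5 = 5.28*(1 - 1/6) = 4.4, m(A_5) = 4.4
Limit: m(A_n) -> m([0,5.28]) = 5.28


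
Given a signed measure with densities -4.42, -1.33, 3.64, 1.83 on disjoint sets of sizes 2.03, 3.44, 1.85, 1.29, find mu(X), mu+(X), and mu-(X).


Step 1: Compute signed measure on each set:
  Set 1: -4.42 * 2.03 = -8.9726
  Set 2: -1.33 * 3.44 = -4.5752
  Set 3: 3.64 * 1.85 = 6.734
  Set 4: 1.83 * 1.29 = 2.3607
Step 2: Total signed measure = (-8.9726) + (-4.5752) + (6.734) + (2.3607)
     = -4.4531
Step 3: Positive part mu+(X) = sum of positive contributions = 9.0947
Step 4: Negative part mu-(X) = |sum of negative contributions| = 13.5478


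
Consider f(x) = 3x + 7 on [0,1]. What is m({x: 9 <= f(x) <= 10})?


f^(-1)([9, 10]) = {x : 9 <= 3x + 7 <= 10}
Solving: (9 - 7)/3 <= x <= (10 - 7)/3
= [0.666667, 1]
Intersecting with [0,1]: [0.666667, 1]
Measure = 1 - 0.666667 = 0.333333


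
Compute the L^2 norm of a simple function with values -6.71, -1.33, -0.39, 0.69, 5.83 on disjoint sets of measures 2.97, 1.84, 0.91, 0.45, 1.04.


Step 1: Compute |f_i|^2 for each value:
  |-6.71|^2 = 45.0241
  |-1.33|^2 = 1.7689
  |-0.39|^2 = 0.1521
  |0.69|^2 = 0.4761
  |5.83|^2 = 33.9889
Step 2: Multiply by measures and sum:
  45.0241 * 2.97 = 133.721577
  1.7689 * 1.84 = 3.254776
  0.1521 * 0.91 = 0.138411
  0.4761 * 0.45 = 0.214245
  33.9889 * 1.04 = 35.348456
Sum = 133.721577 + 3.254776 + 0.138411 + 0.214245 + 35.348456 = 172.677465
Step 3: Take the p-th root:
||f||_2 = (172.677465)^(1/2) = 13.14068


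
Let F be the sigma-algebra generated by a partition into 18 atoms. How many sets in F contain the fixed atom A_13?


Each element of F is a union of some subset S of the 18 atoms.
The element contains A_13 iff A_13 is in S.
So we count subsets S of {A_1,...,A_18} with A_13 in S: choose freely among the other 17 atoms.
Count = 2^(18-1) = 2^17 = 131072.


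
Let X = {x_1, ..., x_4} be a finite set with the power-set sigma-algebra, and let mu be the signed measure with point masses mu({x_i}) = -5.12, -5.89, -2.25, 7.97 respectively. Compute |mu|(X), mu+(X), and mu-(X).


Step 1: Every measurable set is a union of atoms (the cells / points), so a Hahn decomposition is
  obtained by grouping atoms by sign: P = union of atoms with mu > 0, N = union of the remaining atoms.
  Atoms in P (indices): 4;  atoms in N (indices): 1, 2, 3
  Positive values: 7.97
  Negative values: -5.12, -5.89, -2.25
Step 2: mu+(X) = mu(P) = sum of positive atom values = 7.97
Step 3: mu-(X) = -mu(N) = sum of |negative atom values| = 13.26
Step 4: |mu|(X) = mu+(X) + mu-(X) = 7.97 + 13.26 = 21.23


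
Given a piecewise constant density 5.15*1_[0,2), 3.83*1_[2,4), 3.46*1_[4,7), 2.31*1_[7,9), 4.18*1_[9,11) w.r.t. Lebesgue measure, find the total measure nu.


Integrate each piece of the Radon-Nikodym derivative:
Step 1: integral_0^2 5.15 dx = 5.15*(2-0) = 5.15*2 = 10.3
Step 2: integral_2^4 3.83 dx = 3.83*(4-2) = 3.83*2 = 7.66
Step 3: integral_4^7 3.46 dx = 3.46*(7-4) = 3.46*3 = 10.38
Step 4: integral_7^9 2.31 dx = 2.31*(9-7) = 2.31*2 = 4.62
Step 5: integral_9^11 4.18 dx = 4.18*(11-9) = 4.18*2 = 8.36
Total: 10.3 + 7.66 + 10.38 + 4.62 + 8.36 = 41.32


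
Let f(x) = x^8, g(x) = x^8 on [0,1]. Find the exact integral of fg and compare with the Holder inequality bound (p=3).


Step 1: Exact integral of f*g = integral(x^16, 0, 1) = 1/17
     = 0.058824
Step 2: Holder bound with p=3, q=1.5:
  ||f||_p = (integral x^24 dx)^(1/3) = (1/25)^(1/3) = 0.341995
  ||g||_q = (integral x^12 dx)^(1/1.5) = (1/13)^(1/1.5) = 0.180872
Step 3: Holder bound = ||f||_p * ||g||_q = 0.341995 * 0.180872 = 0.061857
Verification: 0.058824 <= 0.061857 (Holder holds)


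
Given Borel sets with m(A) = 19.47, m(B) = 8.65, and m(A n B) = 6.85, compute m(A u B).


By inclusion-exclusion: m(A u B) = m(A) + m(B) - m(A n B)
= 19.47 + 8.65 - 6.85
= 21.27


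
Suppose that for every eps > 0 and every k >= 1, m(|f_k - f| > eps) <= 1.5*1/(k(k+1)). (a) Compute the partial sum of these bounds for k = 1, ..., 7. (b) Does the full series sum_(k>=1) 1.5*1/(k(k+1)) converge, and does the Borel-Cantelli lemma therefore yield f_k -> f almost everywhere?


Step 1: List the terms 1.5*1/(k(k+1)) for k = 1 to 7:
  k=1: 0.75
  k=2: 0.25
  k=3: 0.125
  k=4: 0.075
  k=5: 0.05
  k=6: 0.035714
  k=7: 0.026786
Step 2: Partial sum = 0.75 + 0.25 + 0.125 + 0.075 + 0.05 + 0.035714 + 0.026786
     = 1.3125
Step 3: The full series sum_(k>=1) 1.5*1/(k(k+1)) converges (telescoping series sum 1/(k(k+1)) = 1; a constant multiple of a convergent series converges).
Step 4: Fix eps > 0. Since sum_k m(|f_k - f| > eps) < infinity, the Borel-Cantelli lemma gives
        m(limsup_k {|f_k - f| > eps}) = 0, i.e. for a.e. x, |f_k(x) - f(x)| <= eps for all large k.
        Applying this with eps = 1/j for j = 1, 2, ... and intersecting the countably many full-measure sets,
        for a.e. x we get limsup_k |f_k(x) - f(x)| <= 1/j for every j, hence f_k -> f almost everywhere.
Conclusion: series converges; Borel-Cantelli yields f_k -> f a.e.


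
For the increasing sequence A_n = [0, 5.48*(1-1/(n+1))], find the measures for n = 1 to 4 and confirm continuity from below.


By continuity of measure from below: if A_n increases to A, then m(A_n) -> m(A).
Here A = [0, 5.48], so m(A) = 5.48
Step 1: a_1 = 5.48*(1 - 1/2) = 2.74, m(A_1) = 2.74
Step 2: a_2 = 5.48*(1 - 1/3) = 3.6533, m(A_2) = 3.6533
Step 3: a_3 = 5.48*(1 - 1/4) = 4.11, m(A_3) = 4.11
Step 4: a_4 = 5.48*(1 - 1/5) = 4.384, m(A_4) = 4.384
Limit: m(A_n) -> m([0,5.48]) = 5.48


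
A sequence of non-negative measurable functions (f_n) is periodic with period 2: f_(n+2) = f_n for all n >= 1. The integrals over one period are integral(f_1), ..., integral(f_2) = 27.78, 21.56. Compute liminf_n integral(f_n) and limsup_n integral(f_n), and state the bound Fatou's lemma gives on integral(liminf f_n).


The sequence (integral(f_n)) is periodic with period 2, repeating the values 27.78, 21.56 indefinitely.
Step 1: For a periodic sequence, every tail (a_m, a_(m+1), ...) contains all 2 period values infinitely often.
Step 2: Hence inf of every tail = min of the period values = min(27.78, 21.56) = 21.56.
        liminf_n integral(f_n) = sup over m of (inf of tail from m) = 21.56.
Step 3: Similarly sup of every tail = max of the period values = 27.78.
        limsup_n integral(f_n) = 27.78.
Step 4: Fatou's lemma: integral(liminf_n f_n) <= liminf_n integral(f_n) = 21.56.
        So the integral of the pointwise liminf is at most 21.56.


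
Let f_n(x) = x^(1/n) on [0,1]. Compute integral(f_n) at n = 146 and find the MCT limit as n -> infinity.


At n = 146: f_146(x) = x^(1/146).
Step 1: integral(x^(1/146), 0, 1) = [x^(1/146+1) / (1/146+1)] from 0 to 1
     = 1 / (1/146 + 1) = 1 / ((146+1)/146) = 146/(146+1)
     = 146/147 = 0.993197
Step 2: As n -> infinity, f_n(x) = x^(1/n) -> 1 for x in (0,1], and f_n is increasing in n.
By MCT, lim_n integral(f_n) = integral(lim_n f_n) = integral(1, 0, 1) = 1.
Step 3: Verify convergence: 146/147 = 0.993197 -> 1


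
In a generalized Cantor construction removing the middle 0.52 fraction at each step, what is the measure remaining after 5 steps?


Step 1: At each step, fraction remaining = 1 - 0.52 = 0.48
Step 2: After 5 steps, measure = (0.48)^5
Step 3: Computing the power step by step:
  After step 1: 0.48
  After step 2: 0.2304
  After step 3: 0.110592
  After step 4: 0.053084
  After step 5: 0.02548
Result = 0.02548


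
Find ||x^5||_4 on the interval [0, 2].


Step 1: ||f||_4 = (integral_0^2 |x^5|^4 dx)^(1/4)
     = (integral_0^2 x^20 dx)^(1/4)
Step 2: integral_0^2 x^20 dx = [x^21/(21)] from 0 to 2 = 2^21/21
     = 2097152/21 = 99864.380952
Step 3: ||f||_4 = (99864.380952)^(1/4) = 17.776762


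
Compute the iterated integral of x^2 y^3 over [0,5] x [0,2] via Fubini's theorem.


By Fubini's theorem, the double integral factors as a product of single integrals:
Step 1: integral_0^5 x^2 dx = [x^3/3] from 0 to 5
     = 5^3/3 = 41.666667
Step 2: integral_0^2 y^3 dy = [y^4/4] from 0 to 2
     = 2^4/4 = 4
Step 3: Double integral = 41.666667 * 4 = 166.666667


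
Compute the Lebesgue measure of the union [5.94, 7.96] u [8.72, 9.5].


For pairwise disjoint intervals, m(union) = sum of lengths.
= (7.96 - 5.94) + (9.5 - 8.72)
= 2.02 + 0.78
= 2.8
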